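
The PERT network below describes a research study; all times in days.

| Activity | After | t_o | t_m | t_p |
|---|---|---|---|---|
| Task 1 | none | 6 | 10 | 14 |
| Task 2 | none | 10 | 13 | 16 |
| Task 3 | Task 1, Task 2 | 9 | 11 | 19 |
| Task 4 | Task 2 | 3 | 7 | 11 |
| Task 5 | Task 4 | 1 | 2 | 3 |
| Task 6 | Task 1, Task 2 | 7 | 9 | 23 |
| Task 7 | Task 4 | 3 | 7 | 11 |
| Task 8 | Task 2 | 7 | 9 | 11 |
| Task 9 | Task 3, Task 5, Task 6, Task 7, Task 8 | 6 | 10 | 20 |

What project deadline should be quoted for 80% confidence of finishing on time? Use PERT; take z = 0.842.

te_Task 1 = (6 + 4·10 + 14)/6 = 60/6 = 10; σ²_Task 1 = ((14−6)/6)² = 1.778
te_Task 2 = (10 + 4·13 + 16)/6 = 78/6 = 13; σ²_Task 2 = ((16−10)/6)² = 1.000
te_Task 3 = (9 + 4·11 + 19)/6 = 72/6 = 12; σ²_Task 3 = ((19−9)/6)² = 2.778
te_Task 4 = (3 + 4·7 + 11)/6 = 42/6 = 7; σ²_Task 4 = ((11−3)/6)² = 1.778
te_Task 5 = (1 + 4·2 + 3)/6 = 12/6 = 2; σ²_Task 5 = ((3−1)/6)² = 0.111
te_Task 6 = (7 + 4·9 + 23)/6 = 66/6 = 11; σ²_Task 6 = ((23−7)/6)² = 7.111
te_Task 7 = (3 + 4·7 + 11)/6 = 42/6 = 7; σ²_Task 7 = ((11−3)/6)² = 1.778
te_Task 8 = (7 + 4·9 + 11)/6 = 54/6 = 9; σ²_Task 8 = ((11−7)/6)² = 0.444
te_Task 9 = (6 + 4·10 + 20)/6 = 66/6 = 11; σ²_Task 9 = ((20−6)/6)² = 5.444

Forward pass:
ES_Task 1 = 0; EF_Task 1 = 10
ES_Task 2 = 0; EF_Task 2 = 13
ES_Task 3 = max(EF_Task 1=10, EF_Task 2=13) = 13; EF_Task 3 = 13+12 = 25
ES_Task 4 = 13; EF_Task 4 = 13+7 = 20
ES_Task 5 = 20; EF_Task 5 = 20+2 = 22
ES_Task 6 = max(EF_Task 1=10, EF_Task 2=13) = 13; EF_Task 6 = 13+11 = 24
ES_Task 7 = 20; EF_Task 7 = 20+7 = 27
ES_Task 8 = 13; EF_Task 8 = 13+9 = 22
ES_Task 9 = max(EF_Task 3=25, EF_Task 5=22, EF_Task 6=24, EF_Task 7=27, EF_Task 8=22) = 27; EF_Task 9 = 27+11 = 38
Expected project duration μ = 38 days. Critical path: Task 2 → Task 4 → Task 7 → Task 9.

Variance along critical path = 1.000 + 1.778 + 1.778 + 5.444 = 10.000; σ = 3.162 days.
D = μ + z·σ = 38 + 0.842·3.162 = 40.7 days

40.7 days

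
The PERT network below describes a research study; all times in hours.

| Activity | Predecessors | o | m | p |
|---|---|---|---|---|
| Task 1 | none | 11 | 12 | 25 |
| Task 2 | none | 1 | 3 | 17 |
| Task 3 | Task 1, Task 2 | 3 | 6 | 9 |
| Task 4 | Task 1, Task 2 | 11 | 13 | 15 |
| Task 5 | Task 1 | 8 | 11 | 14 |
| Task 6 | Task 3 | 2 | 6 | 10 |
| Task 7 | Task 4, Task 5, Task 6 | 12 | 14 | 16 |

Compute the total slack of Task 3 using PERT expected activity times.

te_Task 1 = (11 + 4·12 + 25)/6 = 84/6 = 14
te_Task 2 = (1 + 4·3 + 17)/6 = 30/6 = 5
te_Task 3 = (3 + 4·6 + 9)/6 = 36/6 = 6
te_Task 4 = (11 + 4·13 + 15)/6 = 78/6 = 13
te_Task 5 = (8 + 4·11 + 14)/6 = 66/6 = 11
te_Task 6 = (2 + 4·6 + 10)/6 = 36/6 = 6
te_Task 7 = (12 + 4·14 + 16)/6 = 84/6 = 14

Forward pass:
ES_Task 1 = 0; EF_Task 1 = 14
ES_Task 2 = 0; EF_Task 2 = 5
ES_Task 3 = max(EF_Task 1=14, EF_Task 2=5) = 14; EF_Task 3 = 14+6 = 20
ES_Task 4 = max(EF_Task 1=14, EF_Task 2=5) = 14; EF_Task 4 = 14+13 = 27
ES_Task 5 = 14; EF_Task 5 = 14+11 = 25
ES_Task 6 = 20; EF_Task 6 = 20+6 = 26
ES_Task 7 = max(EF_Task 4=27, EF_Task 5=25, EF_Task 6=26) = 27; EF_Task 7 = 27+14 = 41
Expected project duration μ = 41 hours. Critical path: Task 1 → Task 4 → Task 7.

Backward pass:
LF_Task 7 = 41; LS_Task 7 = 41−14 = 27
LF_Task 6 = LS_Task 7 = 27; LS_Task 6 = 27−6 = 21
LF_Task 5 = LS_Task 7 = 27; LS_Task 5 = 27−11 = 16
LF_Task 4 = LS_Task 7 = 27; LS_Task 4 = 27−13 = 14
LF_Task 3 = LS_Task 6 = 21; LS_Task 3 = 21−6 = 15
LF_Task 2 = min(LS_Task 3=15, LS_Task 4=14) = 14; LS_Task 2 = 14−5 = 9
LF_Task 1 = min(LS_Task 3=15, LS_Task 4=14, LS_Task 5=16) = 14; LS_Task 1 = 14−14 = 0
Slack_Task 3 = LS_Task 3 − ES_Task 3 = 15 − 14 = 1

1 hours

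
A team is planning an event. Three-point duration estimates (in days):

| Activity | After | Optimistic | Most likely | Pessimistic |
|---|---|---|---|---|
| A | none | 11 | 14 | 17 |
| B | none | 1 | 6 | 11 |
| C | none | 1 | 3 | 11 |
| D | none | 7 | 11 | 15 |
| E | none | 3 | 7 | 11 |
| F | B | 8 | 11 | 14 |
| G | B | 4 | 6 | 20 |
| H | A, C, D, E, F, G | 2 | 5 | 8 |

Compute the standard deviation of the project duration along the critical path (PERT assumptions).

te_A = (11 + 4·14 + 17)/6 = 84/6 = 14; σ²_A = ((17−11)/6)² = 1.000
te_B = (1 + 4·6 + 11)/6 = 36/6 = 6; σ²_B = ((11−1)/6)² = 2.778
te_C = (1 + 4·3 + 11)/6 = 24/6 = 4; σ²_C = ((11−1)/6)² = 2.778
te_D = (7 + 4·11 + 15)/6 = 66/6 = 11; σ²_D = ((15−7)/6)² = 1.778
te_E = (3 + 4·7 + 11)/6 = 42/6 = 7; σ²_E = ((11−3)/6)² = 1.778
te_F = (8 + 4·11 + 14)/6 = 66/6 = 11; σ²_F = ((14−8)/6)² = 1.000
te_G = (4 + 4·6 + 20)/6 = 48/6 = 8; σ²_G = ((20−4)/6)² = 7.111
te_H = (2 + 4·5 + 8)/6 = 30/6 = 5; σ²_H = ((8−2)/6)² = 1.000

Forward pass:
ES_A = 0; EF_A = 14
ES_B = 0; EF_B = 6
ES_C = 0; EF_C = 4
ES_D = 0; EF_D = 11
ES_E = 0; EF_E = 7
ES_F = 6; EF_F = 6+11 = 17
ES_G = 6; EF_G = 6+8 = 14
ES_H = max(EF_A=14, EF_C=4, EF_D=11, EF_E=7, EF_F=17, EF_G=14) = 17; EF_H = 17+5 = 22
Expected project duration μ = 22 days. Critical path: B → F → H.

Variance along critical path = 2.778 + 1.000 + 1.000 = 4.778
σ = √4.778 = 2.186 days

2.19 days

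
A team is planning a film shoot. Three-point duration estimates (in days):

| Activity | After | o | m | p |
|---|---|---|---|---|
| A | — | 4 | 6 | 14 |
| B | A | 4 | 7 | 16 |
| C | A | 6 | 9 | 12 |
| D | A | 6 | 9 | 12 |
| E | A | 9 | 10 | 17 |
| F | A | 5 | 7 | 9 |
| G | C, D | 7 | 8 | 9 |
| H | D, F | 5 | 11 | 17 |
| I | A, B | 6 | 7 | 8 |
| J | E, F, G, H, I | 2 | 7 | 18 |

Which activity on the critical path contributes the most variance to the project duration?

te_A = (4 + 4·6 + 14)/6 = 42/6 = 7; σ²_A = ((14−4)/6)² = 2.778
te_B = (4 + 4·7 + 16)/6 = 48/6 = 8; σ²_B = ((16−4)/6)² = 4.000
te_C = (6 + 4·9 + 12)/6 = 54/6 = 9; σ²_C = ((12−6)/6)² = 1.000
te_D = (6 + 4·9 + 12)/6 = 54/6 = 9; σ²_D = ((12−6)/6)² = 1.000
te_E = (9 + 4·10 + 17)/6 = 66/6 = 11; σ²_E = ((17−9)/6)² = 1.778
te_F = (5 + 4·7 + 9)/6 = 42/6 = 7; σ²_F = ((9−5)/6)² = 0.444
te_G = (7 + 4·8 + 9)/6 = 48/6 = 8; σ²_G = ((9−7)/6)² = 0.111
te_H = (5 + 4·11 + 17)/6 = 66/6 = 11; σ²_H = ((17−5)/6)² = 4.000
te_I = (6 + 4·7 + 8)/6 = 42/6 = 7; σ²_I = ((8−6)/6)² = 0.111
te_J = (2 + 4·7 + 18)/6 = 48/6 = 8; σ²_J = ((18−2)/6)² = 7.111

Forward pass:
ES_A = 0; EF_A = 7
ES_B = 7; EF_B = 7+8 = 15
ES_C = 7; EF_C = 7+9 = 16
ES_D = 7; EF_D = 7+9 = 16
ES_E = 7; EF_E = 7+11 = 18
ES_F = 7; EF_F = 7+7 = 14
ES_G = max(EF_C=16, EF_D=16) = 16; EF_G = 16+8 = 24
ES_H = max(EF_D=16, EF_F=14) = 16; EF_H = 16+11 = 27
ES_I = max(EF_A=7, EF_B=15) = 15; EF_I = 15+7 = 22
ES_J = max(EF_E=18, EF_F=14, EF_G=24, EF_H=27, EF_I=22) = 27; EF_J = 27+8 = 35
Expected project duration μ = 35 days. Critical path: A → D → H → J.

Variances on critical path: σ²_A=2.778, σ²_D=1.000, σ²_H=4.000, σ²_J=7.111.
Largest is σ²_J = 7.111.

J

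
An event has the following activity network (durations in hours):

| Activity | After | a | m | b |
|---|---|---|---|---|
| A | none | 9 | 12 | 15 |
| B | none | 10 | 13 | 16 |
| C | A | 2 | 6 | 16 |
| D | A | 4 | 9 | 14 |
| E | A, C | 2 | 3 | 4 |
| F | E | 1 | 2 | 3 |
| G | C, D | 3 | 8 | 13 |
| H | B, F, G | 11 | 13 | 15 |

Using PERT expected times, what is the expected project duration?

42 hours

te_A = (9 + 4·12 + 15)/6 = 72/6 = 12
te_B = (10 + 4·13 + 16)/6 = 78/6 = 13
te_C = (2 + 4·6 + 16)/6 = 42/6 = 7
te_D = (4 + 4·9 + 14)/6 = 54/6 = 9
te_E = (2 + 4·3 + 4)/6 = 18/6 = 3
te_F = (1 + 4·2 + 3)/6 = 12/6 = 2
te_G = (3 + 4·8 + 13)/6 = 48/6 = 8
te_H = (11 + 4·13 + 15)/6 = 78/6 = 13

Forward pass:
ES_A = 0; EF_A = 12
ES_B = 0; EF_B = 13
ES_C = 12; EF_C = 12+7 = 19
ES_D = 12; EF_D = 12+9 = 21
ES_E = max(EF_A=12, EF_C=19) = 19; EF_E = 19+3 = 22
ES_F = 22; EF_F = 22+2 = 24
ES_G = max(EF_C=19, EF_D=21) = 21; EF_G = 21+8 = 29
ES_H = max(EF_B=13, EF_F=24, EF_G=29) = 29; EF_H = 29+13 = 42
Expected project duration μ = 42 hours. Critical path: A → D → G → H.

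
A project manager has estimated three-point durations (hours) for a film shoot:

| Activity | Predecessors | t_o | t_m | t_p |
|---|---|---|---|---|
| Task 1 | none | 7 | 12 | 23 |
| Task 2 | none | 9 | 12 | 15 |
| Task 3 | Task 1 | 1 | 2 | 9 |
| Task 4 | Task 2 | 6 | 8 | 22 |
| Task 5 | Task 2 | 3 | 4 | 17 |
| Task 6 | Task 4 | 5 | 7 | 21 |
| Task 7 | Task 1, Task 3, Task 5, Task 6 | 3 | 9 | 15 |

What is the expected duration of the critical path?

40 hours

te_Task 1 = (7 + 4·12 + 23)/6 = 78/6 = 13
te_Task 2 = (9 + 4·12 + 15)/6 = 72/6 = 12
te_Task 3 = (1 + 4·2 + 9)/6 = 18/6 = 3
te_Task 4 = (6 + 4·8 + 22)/6 = 60/6 = 10
te_Task 5 = (3 + 4·4 + 17)/6 = 36/6 = 6
te_Task 6 = (5 + 4·7 + 21)/6 = 54/6 = 9
te_Task 7 = (3 + 4·9 + 15)/6 = 54/6 = 9

Forward pass:
ES_Task 1 = 0; EF_Task 1 = 13
ES_Task 2 = 0; EF_Task 2 = 12
ES_Task 3 = 13; EF_Task 3 = 13+3 = 16
ES_Task 4 = 12; EF_Task 4 = 12+10 = 22
ES_Task 5 = 12; EF_Task 5 = 12+6 = 18
ES_Task 6 = 22; EF_Task 6 = 22+9 = 31
ES_Task 7 = max(EF_Task 1=13, EF_Task 3=16, EF_Task 5=18, EF_Task 6=31) = 31; EF_Task 7 = 31+9 = 40
Expected project duration μ = 40 hours. Critical path: Task 2 → Task 4 → Task 6 → Task 7.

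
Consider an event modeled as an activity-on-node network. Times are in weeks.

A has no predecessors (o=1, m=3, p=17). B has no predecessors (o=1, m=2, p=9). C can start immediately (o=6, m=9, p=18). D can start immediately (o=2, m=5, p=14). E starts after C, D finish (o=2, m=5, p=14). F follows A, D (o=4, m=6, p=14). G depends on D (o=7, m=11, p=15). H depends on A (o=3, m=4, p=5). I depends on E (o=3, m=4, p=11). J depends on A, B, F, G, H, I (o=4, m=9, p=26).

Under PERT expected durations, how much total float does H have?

12 weeks

te_A = (1 + 4·3 + 17)/6 = 30/6 = 5
te_B = (1 + 4·2 + 9)/6 = 18/6 = 3
te_C = (6 + 4·9 + 18)/6 = 60/6 = 10
te_D = (2 + 4·5 + 14)/6 = 36/6 = 6
te_E = (2 + 4·5 + 14)/6 = 36/6 = 6
te_F = (4 + 4·6 + 14)/6 = 42/6 = 7
te_G = (7 + 4·11 + 15)/6 = 66/6 = 11
te_H = (3 + 4·4 + 5)/6 = 24/6 = 4
te_I = (3 + 4·4 + 11)/6 = 30/6 = 5
te_J = (4 + 4·9 + 26)/6 = 66/6 = 11

Forward pass:
ES_A = 0; EF_A = 5
ES_B = 0; EF_B = 3
ES_C = 0; EF_C = 10
ES_D = 0; EF_D = 6
ES_E = max(EF_C=10, EF_D=6) = 10; EF_E = 10+6 = 16
ES_F = max(EF_A=5, EF_D=6) = 6; EF_F = 6+7 = 13
ES_G = 6; EF_G = 6+11 = 17
ES_H = 5; EF_H = 5+4 = 9
ES_I = 16; EF_I = 16+5 = 21
ES_J = max(EF_A=5, EF_B=3, EF_F=13, EF_G=17, EF_H=9, EF_I=21) = 21; EF_J = 21+11 = 32
Expected project duration μ = 32 weeks. Critical path: C → E → I → J.

Backward pass:
LF_J = 32; LS_J = 32−11 = 21
LF_I = LS_J = 21; LS_I = 21−5 = 16
LF_H = LS_J = 21; LS_H = 21−4 = 17
LF_G = LS_J = 21; LS_G = 21−11 = 10
LF_F = LS_J = 21; LS_F = 21−7 = 14
LF_E = LS_I = 16; LS_E = 16−6 = 10
LF_D = min(LS_E=10, LS_F=14, LS_G=10) = 10; LS_D = 10−6 = 4
LF_C = LS_E = 10; LS_C = 10−10 = 0
LF_B = LS_J = 21; LS_B = 21−3 = 18
LF_A = min(LS_F=14, LS_H=17, LS_J=21) = 14; LS_A = 14−5 = 9
Slack_H = LS_H − ES_H = 17 − 5 = 12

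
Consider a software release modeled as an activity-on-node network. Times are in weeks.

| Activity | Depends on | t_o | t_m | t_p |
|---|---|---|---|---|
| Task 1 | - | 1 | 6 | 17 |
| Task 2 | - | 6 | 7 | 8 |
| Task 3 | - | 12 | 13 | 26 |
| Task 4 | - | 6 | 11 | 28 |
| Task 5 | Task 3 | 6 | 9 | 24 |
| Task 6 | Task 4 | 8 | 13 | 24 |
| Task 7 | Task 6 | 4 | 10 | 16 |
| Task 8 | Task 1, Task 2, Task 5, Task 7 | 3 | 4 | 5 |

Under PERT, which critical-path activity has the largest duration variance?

te_Task 1 = (1 + 4·6 + 17)/6 = 42/6 = 7; σ²_Task 1 = ((17−1)/6)² = 7.111
te_Task 2 = (6 + 4·7 + 8)/6 = 42/6 = 7; σ²_Task 2 = ((8−6)/6)² = 0.111
te_Task 3 = (12 + 4·13 + 26)/6 = 90/6 = 15; σ²_Task 3 = ((26−12)/6)² = 5.444
te_Task 4 = (6 + 4·11 + 28)/6 = 78/6 = 13; σ²_Task 4 = ((28−6)/6)² = 13.444
te_Task 5 = (6 + 4·9 + 24)/6 = 66/6 = 11; σ²_Task 5 = ((24−6)/6)² = 9.000
te_Task 6 = (8 + 4·13 + 24)/6 = 84/6 = 14; σ²_Task 6 = ((24−8)/6)² = 7.111
te_Task 7 = (4 + 4·10 + 16)/6 = 60/6 = 10; σ²_Task 7 = ((16−4)/6)² = 4.000
te_Task 8 = (3 + 4·4 + 5)/6 = 24/6 = 4; σ²_Task 8 = ((5−3)/6)² = 0.111

Forward pass:
ES_Task 1 = 0; EF_Task 1 = 7
ES_Task 2 = 0; EF_Task 2 = 7
ES_Task 3 = 0; EF_Task 3 = 15
ES_Task 4 = 0; EF_Task 4 = 13
ES_Task 5 = 15; EF_Task 5 = 15+11 = 26
ES_Task 6 = 13; EF_Task 6 = 13+14 = 27
ES_Task 7 = 27; EF_Task 7 = 27+10 = 37
ES_Task 8 = max(EF_Task 1=7, EF_Task 2=7, EF_Task 5=26, EF_Task 7=37) = 37; EF_Task 8 = 37+4 = 41
Expected project duration μ = 41 weeks. Critical path: Task 4 → Task 6 → Task 7 → Task 8.

Variances on critical path: σ²_Task 4=13.444, σ²_Task 6=7.111, σ²_Task 7=4.000, σ²_Task 8=0.111.
Largest is σ²_Task 4 = 13.444.

Task 4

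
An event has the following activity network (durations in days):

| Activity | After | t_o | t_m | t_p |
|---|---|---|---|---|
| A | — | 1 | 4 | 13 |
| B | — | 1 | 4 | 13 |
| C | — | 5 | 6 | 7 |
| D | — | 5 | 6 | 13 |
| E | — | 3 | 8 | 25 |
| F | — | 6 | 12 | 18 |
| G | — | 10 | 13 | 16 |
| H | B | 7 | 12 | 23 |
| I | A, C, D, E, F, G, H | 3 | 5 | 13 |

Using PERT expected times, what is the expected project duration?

te_A = (1 + 4·4 + 13)/6 = 30/6 = 5
te_B = (1 + 4·4 + 13)/6 = 30/6 = 5
te_C = (5 + 4·6 + 7)/6 = 36/6 = 6
te_D = (5 + 4·6 + 13)/6 = 42/6 = 7
te_E = (3 + 4·8 + 25)/6 = 60/6 = 10
te_F = (6 + 4·12 + 18)/6 = 72/6 = 12
te_G = (10 + 4·13 + 16)/6 = 78/6 = 13
te_H = (7 + 4·12 + 23)/6 = 78/6 = 13
te_I = (3 + 4·5 + 13)/6 = 36/6 = 6

Forward pass:
ES_A = 0; EF_A = 5
ES_B = 0; EF_B = 5
ES_C = 0; EF_C = 6
ES_D = 0; EF_D = 7
ES_E = 0; EF_E = 10
ES_F = 0; EF_F = 12
ES_G = 0; EF_G = 13
ES_H = 5; EF_H = 5+13 = 18
ES_I = max(EF_A=5, EF_C=6, EF_D=7, EF_E=10, EF_F=12, EF_G=13, EF_H=18) = 18; EF_I = 18+6 = 24
Expected project duration μ = 24 days. Critical path: B → H → I.

24 days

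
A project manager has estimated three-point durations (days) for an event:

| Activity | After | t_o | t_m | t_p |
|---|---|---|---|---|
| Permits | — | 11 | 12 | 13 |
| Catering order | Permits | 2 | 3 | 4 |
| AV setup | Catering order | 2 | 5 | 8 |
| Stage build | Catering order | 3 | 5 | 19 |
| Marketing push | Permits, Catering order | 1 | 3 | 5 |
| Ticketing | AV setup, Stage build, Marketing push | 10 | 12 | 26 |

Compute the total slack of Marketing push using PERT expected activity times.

4 days

te_Permits = (11 + 4·12 + 13)/6 = 72/6 = 12
te_Catering order = (2 + 4·3 + 4)/6 = 18/6 = 3
te_AV setup = (2 + 4·5 + 8)/6 = 30/6 = 5
te_Stage build = (3 + 4·5 + 19)/6 = 42/6 = 7
te_Marketing push = (1 + 4·3 + 5)/6 = 18/6 = 3
te_Ticketing = (10 + 4·12 + 26)/6 = 84/6 = 14

Forward pass:
ES_Permits = 0; EF_Permits = 12
ES_Catering order = 12; EF_Catering order = 12+3 = 15
ES_AV setup = 15; EF_AV setup = 15+5 = 20
ES_Stage build = 15; EF_Stage build = 15+7 = 22
ES_Marketing push = max(EF_Permits=12, EF_Catering order=15) = 15; EF_Marketing push = 15+3 = 18
ES_Ticketing = max(EF_AV setup=20, EF_Stage build=22, EF_Marketing push=18) = 22; EF_Ticketing = 22+14 = 36
Expected project duration μ = 36 days. Critical path: Permits → Catering order → Stage build → Ticketing.

Backward pass:
LF_Ticketing = 36; LS_Ticketing = 36−14 = 22
LF_Marketing push = LS_Ticketing = 22; LS_Marketing push = 22−3 = 19
LF_Stage build = LS_Ticketing = 22; LS_Stage build = 22−7 = 15
LF_AV setup = LS_Ticketing = 22; LS_AV setup = 22−5 = 17
LF_Catering order = min(LS_AV setup=17, LS_Stage build=15, LS_Marketing push=19) = 15; LS_Catering order = 15−3 = 12
LF_Permits = min(LS_Catering order=12, LS_Marketing push=19) = 12; LS_Permits = 12−12 = 0
Slack_Marketing push = LS_Marketing push − ES_Marketing push = 19 − 15 = 4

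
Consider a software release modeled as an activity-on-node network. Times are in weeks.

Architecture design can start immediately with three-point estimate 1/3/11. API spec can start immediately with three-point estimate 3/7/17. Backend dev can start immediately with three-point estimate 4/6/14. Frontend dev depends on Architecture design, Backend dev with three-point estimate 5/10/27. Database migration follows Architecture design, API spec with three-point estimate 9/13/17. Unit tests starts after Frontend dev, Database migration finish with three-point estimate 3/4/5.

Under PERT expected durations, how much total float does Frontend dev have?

2 weeks

te_Architecture design = (1 + 4·3 + 11)/6 = 24/6 = 4
te_API spec = (3 + 4·7 + 17)/6 = 48/6 = 8
te_Backend dev = (4 + 4·6 + 14)/6 = 42/6 = 7
te_Frontend dev = (5 + 4·10 + 27)/6 = 72/6 = 12
te_Database migration = (9 + 4·13 + 17)/6 = 78/6 = 13
te_Unit tests = (3 + 4·4 + 5)/6 = 24/6 = 4

Forward pass:
ES_Architecture design = 0; EF_Architecture design = 4
ES_API spec = 0; EF_API spec = 8
ES_Backend dev = 0; EF_Backend dev = 7
ES_Frontend dev = max(EF_Architecture design=4, EF_Backend dev=7) = 7; EF_Frontend dev = 7+12 = 19
ES_Database migration = max(EF_Architecture design=4, EF_API spec=8) = 8; EF_Database migration = 8+13 = 21
ES_Unit tests = max(EF_Frontend dev=19, EF_Database migration=21) = 21; EF_Unit tests = 21+4 = 25
Expected project duration μ = 25 weeks. Critical path: API spec → Database migration → Unit tests.

Backward pass:
LF_Unit tests = 25; LS_Unit tests = 25−4 = 21
LF_Database migration = LS_Unit tests = 21; LS_Database migration = 21−13 = 8
LF_Frontend dev = LS_Unit tests = 21; LS_Frontend dev = 21−12 = 9
LF_Backend dev = LS_Frontend dev = 9; LS_Backend dev = 9−7 = 2
LF_API spec = LS_Database migration = 8; LS_API spec = 8−8 = 0
LF_Architecture design = min(LS_Frontend dev=9, LS_Database migration=8) = 8; LS_Architecture design = 8−4 = 4
Slack_Frontend dev = LS_Frontend dev − ES_Frontend dev = 9 − 7 = 2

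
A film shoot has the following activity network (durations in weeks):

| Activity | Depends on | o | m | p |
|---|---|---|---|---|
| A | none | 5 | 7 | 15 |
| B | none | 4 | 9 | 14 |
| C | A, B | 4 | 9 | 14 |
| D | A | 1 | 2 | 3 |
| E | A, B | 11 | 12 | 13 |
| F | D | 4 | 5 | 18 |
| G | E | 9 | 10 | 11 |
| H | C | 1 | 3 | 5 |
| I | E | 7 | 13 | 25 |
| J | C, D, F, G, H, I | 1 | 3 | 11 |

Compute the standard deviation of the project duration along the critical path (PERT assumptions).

te_A = (5 + 4·7 + 15)/6 = 48/6 = 8; σ²_A = ((15−5)/6)² = 2.778
te_B = (4 + 4·9 + 14)/6 = 54/6 = 9; σ²_B = ((14−4)/6)² = 2.778
te_C = (4 + 4·9 + 14)/6 = 54/6 = 9; σ²_C = ((14−4)/6)² = 2.778
te_D = (1 + 4·2 + 3)/6 = 12/6 = 2; σ²_D = ((3−1)/6)² = 0.111
te_E = (11 + 4·12 + 13)/6 = 72/6 = 12; σ²_E = ((13−11)/6)² = 0.111
te_F = (4 + 4·5 + 18)/6 = 42/6 = 7; σ²_F = ((18−4)/6)² = 5.444
te_G = (9 + 4·10 + 11)/6 = 60/6 = 10; σ²_G = ((11−9)/6)² = 0.111
te_H = (1 + 4·3 + 5)/6 = 18/6 = 3; σ²_H = ((5−1)/6)² = 0.444
te_I = (7 + 4·13 + 25)/6 = 84/6 = 14; σ²_I = ((25−7)/6)² = 9.000
te_J = (1 + 4·3 + 11)/6 = 24/6 = 4; σ²_J = ((11−1)/6)² = 2.778

Forward pass:
ES_A = 0; EF_A = 8
ES_B = 0; EF_B = 9
ES_C = max(EF_A=8, EF_B=9) = 9; EF_C = 9+9 = 18
ES_D = 8; EF_D = 8+2 = 10
ES_E = max(EF_A=8, EF_B=9) = 9; EF_E = 9+12 = 21
ES_F = 10; EF_F = 10+7 = 17
ES_G = 21; EF_G = 21+10 = 31
ES_H = 18; EF_H = 18+3 = 21
ES_I = 21; EF_I = 21+14 = 35
ES_J = max(EF_C=18, EF_D=10, EF_F=17, EF_G=31, EF_H=21, EF_I=35) = 35; EF_J = 35+4 = 39
Expected project duration μ = 39 weeks. Critical path: B → E → I → J.

Variance along critical path = 2.778 + 0.111 + 9.000 + 2.778 = 14.667
σ = √14.667 = 3.830 weeks

3.83 weeks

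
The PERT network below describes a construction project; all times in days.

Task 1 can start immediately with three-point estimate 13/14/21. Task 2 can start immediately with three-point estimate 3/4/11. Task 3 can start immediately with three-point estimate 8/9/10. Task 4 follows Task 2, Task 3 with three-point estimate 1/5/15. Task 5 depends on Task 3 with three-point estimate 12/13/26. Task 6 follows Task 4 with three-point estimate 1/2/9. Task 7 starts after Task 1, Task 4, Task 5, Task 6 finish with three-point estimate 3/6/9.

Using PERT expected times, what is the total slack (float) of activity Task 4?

te_Task 1 = (13 + 4·14 + 21)/6 = 90/6 = 15
te_Task 2 = (3 + 4·4 + 11)/6 = 30/6 = 5
te_Task 3 = (8 + 4·9 + 10)/6 = 54/6 = 9
te_Task 4 = (1 + 4·5 + 15)/6 = 36/6 = 6
te_Task 5 = (12 + 4·13 + 26)/6 = 90/6 = 15
te_Task 6 = (1 + 4·2 + 9)/6 = 18/6 = 3
te_Task 7 = (3 + 4·6 + 9)/6 = 36/6 = 6

Forward pass:
ES_Task 1 = 0; EF_Task 1 = 15
ES_Task 2 = 0; EF_Task 2 = 5
ES_Task 3 = 0; EF_Task 3 = 9
ES_Task 4 = max(EF_Task 2=5, EF_Task 3=9) = 9; EF_Task 4 = 9+6 = 15
ES_Task 5 = 9; EF_Task 5 = 9+15 = 24
ES_Task 6 = 15; EF_Task 6 = 15+3 = 18
ES_Task 7 = max(EF_Task 1=15, EF_Task 4=15, EF_Task 5=24, EF_Task 6=18) = 24; EF_Task 7 = 24+6 = 30
Expected project duration μ = 30 days. Critical path: Task 3 → Task 5 → Task 7.

Backward pass:
LF_Task 7 = 30; LS_Task 7 = 30−6 = 24
LF_Task 6 = LS_Task 7 = 24; LS_Task 6 = 24−3 = 21
LF_Task 5 = LS_Task 7 = 24; LS_Task 5 = 24−15 = 9
LF_Task 4 = min(LS_Task 6=21, LS_Task 7=24) = 21; LS_Task 4 = 21−6 = 15
LF_Task 3 = min(LS_Task 4=15, LS_Task 5=9) = 9; LS_Task 3 = 9−9 = 0
LF_Task 2 = LS_Task 4 = 15; LS_Task 2 = 15−5 = 10
LF_Task 1 = LS_Task 7 = 24; LS_Task 1 = 24−15 = 9
Slack_Task 4 = LS_Task 4 − ES_Task 4 = 15 − 9 = 6

6 days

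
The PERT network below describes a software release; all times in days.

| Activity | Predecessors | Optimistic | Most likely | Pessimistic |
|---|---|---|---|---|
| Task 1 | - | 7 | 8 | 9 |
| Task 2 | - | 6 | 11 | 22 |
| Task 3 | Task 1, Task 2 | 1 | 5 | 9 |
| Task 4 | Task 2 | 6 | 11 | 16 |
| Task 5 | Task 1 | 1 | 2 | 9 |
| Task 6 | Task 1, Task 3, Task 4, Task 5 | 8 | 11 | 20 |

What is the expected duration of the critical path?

35 days

te_Task 1 = (7 + 4·8 + 9)/6 = 48/6 = 8
te_Task 2 = (6 + 4·11 + 22)/6 = 72/6 = 12
te_Task 3 = (1 + 4·5 + 9)/6 = 30/6 = 5
te_Task 4 = (6 + 4·11 + 16)/6 = 66/6 = 11
te_Task 5 = (1 + 4·2 + 9)/6 = 18/6 = 3
te_Task 6 = (8 + 4·11 + 20)/6 = 72/6 = 12

Forward pass:
ES_Task 1 = 0; EF_Task 1 = 8
ES_Task 2 = 0; EF_Task 2 = 12
ES_Task 3 = max(EF_Task 1=8, EF_Task 2=12) = 12; EF_Task 3 = 12+5 = 17
ES_Task 4 = 12; EF_Task 4 = 12+11 = 23
ES_Task 5 = 8; EF_Task 5 = 8+3 = 11
ES_Task 6 = max(EF_Task 1=8, EF_Task 3=17, EF_Task 4=23, EF_Task 5=11) = 23; EF_Task 6 = 23+12 = 35
Expected project duration μ = 35 days. Critical path: Task 2 → Task 4 → Task 6.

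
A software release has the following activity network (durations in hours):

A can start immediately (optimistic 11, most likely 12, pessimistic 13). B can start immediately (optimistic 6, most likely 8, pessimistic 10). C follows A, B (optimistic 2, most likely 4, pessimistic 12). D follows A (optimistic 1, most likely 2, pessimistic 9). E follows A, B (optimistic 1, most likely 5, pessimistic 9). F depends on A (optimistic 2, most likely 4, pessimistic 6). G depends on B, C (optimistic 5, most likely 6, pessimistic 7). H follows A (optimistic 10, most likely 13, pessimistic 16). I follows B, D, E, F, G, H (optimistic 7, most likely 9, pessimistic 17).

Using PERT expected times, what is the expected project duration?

35 hours

te_A = (11 + 4·12 + 13)/6 = 72/6 = 12
te_B = (6 + 4·8 + 10)/6 = 48/6 = 8
te_C = (2 + 4·4 + 12)/6 = 30/6 = 5
te_D = (1 + 4·2 + 9)/6 = 18/6 = 3
te_E = (1 + 4·5 + 9)/6 = 30/6 = 5
te_F = (2 + 4·4 + 6)/6 = 24/6 = 4
te_G = (5 + 4·6 + 7)/6 = 36/6 = 6
te_H = (10 + 4·13 + 16)/6 = 78/6 = 13
te_I = (7 + 4·9 + 17)/6 = 60/6 = 10

Forward pass:
ES_A = 0; EF_A = 12
ES_B = 0; EF_B = 8
ES_C = max(EF_A=12, EF_B=8) = 12; EF_C = 12+5 = 17
ES_D = 12; EF_D = 12+3 = 15
ES_E = max(EF_A=12, EF_B=8) = 12; EF_E = 12+5 = 17
ES_F = 12; EF_F = 12+4 = 16
ES_G = max(EF_B=8, EF_C=17) = 17; EF_G = 17+6 = 23
ES_H = 12; EF_H = 12+13 = 25
ES_I = max(EF_B=8, EF_D=15, EF_E=17, EF_F=16, EF_G=23, EF_H=25) = 25; EF_I = 25+10 = 35
Expected project duration μ = 35 hours. Critical path: A → H → I.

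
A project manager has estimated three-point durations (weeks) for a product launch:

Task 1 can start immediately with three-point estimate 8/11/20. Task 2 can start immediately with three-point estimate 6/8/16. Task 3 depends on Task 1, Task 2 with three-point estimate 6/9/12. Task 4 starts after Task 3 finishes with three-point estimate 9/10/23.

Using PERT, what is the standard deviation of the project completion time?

te_Task 1 = (8 + 4·11 + 20)/6 = 72/6 = 12; σ²_Task 1 = ((20−8)/6)² = 4.000
te_Task 2 = (6 + 4·8 + 16)/6 = 54/6 = 9; σ²_Task 2 = ((16−6)/6)² = 2.778
te_Task 3 = (6 + 4·9 + 12)/6 = 54/6 = 9; σ²_Task 3 = ((12−6)/6)² = 1.000
te_Task 4 = (9 + 4·10 + 23)/6 = 72/6 = 12; σ²_Task 4 = ((23−9)/6)² = 5.444

Forward pass:
ES_Task 1 = 0; EF_Task 1 = 12
ES_Task 2 = 0; EF_Task 2 = 9
ES_Task 3 = max(EF_Task 1=12, EF_Task 2=9) = 12; EF_Task 3 = 12+9 = 21
ES_Task 4 = 21; EF_Task 4 = 21+12 = 33
Expected project duration μ = 33 weeks. Critical path: Task 1 → Task 3 → Task 4.

Variance along critical path = 4.000 + 1.000 + 5.444 = 10.444
σ = √10.444 = 3.232 weeks

3.23 weeks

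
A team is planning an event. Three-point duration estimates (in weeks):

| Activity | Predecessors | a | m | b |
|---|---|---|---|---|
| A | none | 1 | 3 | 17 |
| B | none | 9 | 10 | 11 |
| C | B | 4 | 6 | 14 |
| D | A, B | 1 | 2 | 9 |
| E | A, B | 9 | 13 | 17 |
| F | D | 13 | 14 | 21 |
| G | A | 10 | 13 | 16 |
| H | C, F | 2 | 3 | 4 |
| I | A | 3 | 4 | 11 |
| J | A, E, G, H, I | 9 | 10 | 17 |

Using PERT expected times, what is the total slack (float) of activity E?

8 weeks

te_A = (1 + 4·3 + 17)/6 = 30/6 = 5
te_B = (9 + 4·10 + 11)/6 = 60/6 = 10
te_C = (4 + 4·6 + 14)/6 = 42/6 = 7
te_D = (1 + 4·2 + 9)/6 = 18/6 = 3
te_E = (9 + 4·13 + 17)/6 = 78/6 = 13
te_F = (13 + 4·14 + 21)/6 = 90/6 = 15
te_G = (10 + 4·13 + 16)/6 = 78/6 = 13
te_H = (2 + 4·3 + 4)/6 = 18/6 = 3
te_I = (3 + 4·4 + 11)/6 = 30/6 = 5
te_J = (9 + 4·10 + 17)/6 = 66/6 = 11

Forward pass:
ES_A = 0; EF_A = 5
ES_B = 0; EF_B = 10
ES_C = 10; EF_C = 10+7 = 17
ES_D = max(EF_A=5, EF_B=10) = 10; EF_D = 10+3 = 13
ES_E = max(EF_A=5, EF_B=10) = 10; EF_E = 10+13 = 23
ES_F = 13; EF_F = 13+15 = 28
ES_G = 5; EF_G = 5+13 = 18
ES_H = max(EF_C=17, EF_F=28) = 28; EF_H = 28+3 = 31
ES_I = 5; EF_I = 5+5 = 10
ES_J = max(EF_A=5, EF_E=23, EF_G=18, EF_H=31, EF_I=10) = 31; EF_J = 31+11 = 42
Expected project duration μ = 42 weeks. Critical path: B → D → F → H → J.

Backward pass:
LF_J = 42; LS_J = 42−11 = 31
LF_I = LS_J = 31; LS_I = 31−5 = 26
LF_H = LS_J = 31; LS_H = 31−3 = 28
LF_G = LS_J = 31; LS_G = 31−13 = 18
LF_F = LS_H = 28; LS_F = 28−15 = 13
LF_E = LS_J = 31; LS_E = 31−13 = 18
LF_D = LS_F = 13; LS_D = 13−3 = 10
LF_C = LS_H = 28; LS_C = 28−7 = 21
LF_B = min(LS_C=21, LS_D=10, LS_E=18) = 10; LS_B = 10−10 = 0
LF_A = min(LS_D=10, LS_E=18, LS_G=18, LS_I=26, LS_J=31) = 10; LS_A = 10−5 = 5
Slack_E = LS_E − ES_E = 18 − 10 = 8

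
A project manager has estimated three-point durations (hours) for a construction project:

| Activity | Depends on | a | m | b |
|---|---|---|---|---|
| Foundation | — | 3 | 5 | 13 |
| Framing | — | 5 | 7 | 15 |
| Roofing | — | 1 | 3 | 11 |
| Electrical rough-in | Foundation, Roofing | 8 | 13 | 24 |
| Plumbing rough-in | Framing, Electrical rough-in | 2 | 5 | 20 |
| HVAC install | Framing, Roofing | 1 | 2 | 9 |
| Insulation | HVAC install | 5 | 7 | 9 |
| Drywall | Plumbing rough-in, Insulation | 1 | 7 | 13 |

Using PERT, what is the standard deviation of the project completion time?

te_Foundation = (3 + 4·5 + 13)/6 = 36/6 = 6; σ²_Foundation = ((13−3)/6)² = 2.778
te_Framing = (5 + 4·7 + 15)/6 = 48/6 = 8; σ²_Framing = ((15−5)/6)² = 2.778
te_Roofing = (1 + 4·3 + 11)/6 = 24/6 = 4; σ²_Roofing = ((11−1)/6)² = 2.778
te_Electrical rough-in = (8 + 4·13 + 24)/6 = 84/6 = 14; σ²_Electrical rough-in = ((24−8)/6)² = 7.111
te_Plumbing rough-in = (2 + 4·5 + 20)/6 = 42/6 = 7; σ²_Plumbing rough-in = ((20−2)/6)² = 9.000
te_HVAC install = (1 + 4·2 + 9)/6 = 18/6 = 3; σ²_HVAC install = ((9−1)/6)² = 1.778
te_Insulation = (5 + 4·7 + 9)/6 = 42/6 = 7; σ²_Insulation = ((9−5)/6)² = 0.444
te_Drywall = (1 + 4·7 + 13)/6 = 42/6 = 7; σ²_Drywall = ((13−1)/6)² = 4.000

Forward pass:
ES_Foundation = 0; EF_Foundation = 6
ES_Framing = 0; EF_Framing = 8
ES_Roofing = 0; EF_Roofing = 4
ES_Electrical rough-in = max(EF_Foundation=6, EF_Roofing=4) = 6; EF_Electrical rough-in = 6+14 = 20
ES_Plumbing rough-in = max(EF_Framing=8, EF_Electrical rough-in=20) = 20; EF_Plumbing rough-in = 20+7 = 27
ES_HVAC install = max(EF_Framing=8, EF_Roofing=4) = 8; EF_HVAC install = 8+3 = 11
ES_Insulation = 11; EF_Insulation = 11+7 = 18
ES_Drywall = max(EF_Plumbing rough-in=27, EF_Insulation=18) = 27; EF_Drywall = 27+7 = 34
Expected project duration μ = 34 hours. Critical path: Foundation → Electrical rough-in → Plumbing rough-in → Drywall.

Variance along critical path = 2.778 + 7.111 + 9.000 + 4.000 = 22.889
σ = √22.889 = 4.784 hours

4.78 hours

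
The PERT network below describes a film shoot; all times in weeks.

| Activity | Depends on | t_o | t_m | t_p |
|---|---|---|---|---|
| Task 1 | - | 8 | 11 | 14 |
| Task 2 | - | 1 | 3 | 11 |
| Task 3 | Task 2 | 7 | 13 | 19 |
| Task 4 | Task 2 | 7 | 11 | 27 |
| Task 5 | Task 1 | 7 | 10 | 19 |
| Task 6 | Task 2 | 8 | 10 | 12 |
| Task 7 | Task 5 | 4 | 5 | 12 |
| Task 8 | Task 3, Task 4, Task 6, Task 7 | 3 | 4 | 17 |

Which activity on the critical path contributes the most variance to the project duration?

te_Task 1 = (8 + 4·11 + 14)/6 = 66/6 = 11; σ²_Task 1 = ((14−8)/6)² = 1.000
te_Task 2 = (1 + 4·3 + 11)/6 = 24/6 = 4; σ²_Task 2 = ((11−1)/6)² = 2.778
te_Task 3 = (7 + 4·13 + 19)/6 = 78/6 = 13; σ²_Task 3 = ((19−7)/6)² = 4.000
te_Task 4 = (7 + 4·11 + 27)/6 = 78/6 = 13; σ²_Task 4 = ((27−7)/6)² = 11.111
te_Task 5 = (7 + 4·10 + 19)/6 = 66/6 = 11; σ²_Task 5 = ((19−7)/6)² = 4.000
te_Task 6 = (8 + 4·10 + 12)/6 = 60/6 = 10; σ²_Task 6 = ((12−8)/6)² = 0.444
te_Task 7 = (4 + 4·5 + 12)/6 = 36/6 = 6; σ²_Task 7 = ((12−4)/6)² = 1.778
te_Task 8 = (3 + 4·4 + 17)/6 = 36/6 = 6; σ²_Task 8 = ((17−3)/6)² = 5.444

Forward pass:
ES_Task 1 = 0; EF_Task 1 = 11
ES_Task 2 = 0; EF_Task 2 = 4
ES_Task 3 = 4; EF_Task 3 = 4+13 = 17
ES_Task 4 = 4; EF_Task 4 = 4+13 = 17
ES_Task 5 = 11; EF_Task 5 = 11+11 = 22
ES_Task 6 = 4; EF_Task 6 = 4+10 = 14
ES_Task 7 = 22; EF_Task 7 = 22+6 = 28
ES_Task 8 = max(EF_Task 3=17, EF_Task 4=17, EF_Task 6=14, EF_Task 7=28) = 28; EF_Task 8 = 28+6 = 34
Expected project duration μ = 34 weeks. Critical path: Task 1 → Task 5 → Task 7 → Task 8.

Variances on critical path: σ²_Task 1=1.000, σ²_Task 5=4.000, σ²_Task 7=1.778, σ²_Task 8=5.444.
Largest is σ²_Task 8 = 5.444.

Task 8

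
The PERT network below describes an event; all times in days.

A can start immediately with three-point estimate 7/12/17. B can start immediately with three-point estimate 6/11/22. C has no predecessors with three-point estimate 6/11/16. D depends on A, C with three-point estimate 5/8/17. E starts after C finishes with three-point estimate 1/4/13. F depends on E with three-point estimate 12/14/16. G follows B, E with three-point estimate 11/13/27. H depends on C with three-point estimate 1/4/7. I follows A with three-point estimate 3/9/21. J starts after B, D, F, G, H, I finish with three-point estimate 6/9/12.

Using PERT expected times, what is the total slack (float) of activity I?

9 days

te_A = (7 + 4·12 + 17)/6 = 72/6 = 12
te_B = (6 + 4·11 + 22)/6 = 72/6 = 12
te_C = (6 + 4·11 + 16)/6 = 66/6 = 11
te_D = (5 + 4·8 + 17)/6 = 54/6 = 9
te_E = (1 + 4·4 + 13)/6 = 30/6 = 5
te_F = (12 + 4·14 + 16)/6 = 84/6 = 14
te_G = (11 + 4·13 + 27)/6 = 90/6 = 15
te_H = (1 + 4·4 + 7)/6 = 24/6 = 4
te_I = (3 + 4·9 + 21)/6 = 60/6 = 10
te_J = (6 + 4·9 + 12)/6 = 54/6 = 9

Forward pass:
ES_A = 0; EF_A = 12
ES_B = 0; EF_B = 12
ES_C = 0; EF_C = 11
ES_D = max(EF_A=12, EF_C=11) = 12; EF_D = 12+9 = 21
ES_E = 11; EF_E = 11+5 = 16
ES_F = 16; EF_F = 16+14 = 30
ES_G = max(EF_B=12, EF_E=16) = 16; EF_G = 16+15 = 31
ES_H = 11; EF_H = 11+4 = 15
ES_I = 12; EF_I = 12+10 = 22
ES_J = max(EF_B=12, EF_D=21, EF_F=30, EF_G=31, EF_H=15, EF_I=22) = 31; EF_J = 31+9 = 40
Expected project duration μ = 40 days. Critical path: C → E → G → J.

Backward pass:
LF_J = 40; LS_J = 40−9 = 31
LF_I = LS_J = 31; LS_I = 31−10 = 21
LF_H = LS_J = 31; LS_H = 31−4 = 27
LF_G = LS_J = 31; LS_G = 31−15 = 16
LF_F = LS_J = 31; LS_F = 31−14 = 17
LF_E = min(LS_F=17, LS_G=16) = 16; LS_E = 16−5 = 11
LF_D = LS_J = 31; LS_D = 31−9 = 22
LF_C = min(LS_D=22, LS_E=11, LS_H=27) = 11; LS_C = 11−11 = 0
LF_B = min(LS_G=16, LS_J=31) = 16; LS_B = 16−12 = 4
LF_A = min(LS_D=22, LS_I=21) = 21; LS_A = 21−12 = 9
Slack_I = LS_I − ES_I = 21 − 12 = 9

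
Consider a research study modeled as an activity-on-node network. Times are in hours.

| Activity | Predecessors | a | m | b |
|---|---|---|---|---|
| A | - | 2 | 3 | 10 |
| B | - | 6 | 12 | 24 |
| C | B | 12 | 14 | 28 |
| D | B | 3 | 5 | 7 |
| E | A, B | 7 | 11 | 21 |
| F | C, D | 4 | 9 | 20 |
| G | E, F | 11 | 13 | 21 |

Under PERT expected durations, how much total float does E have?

14 hours

te_A = (2 + 4·3 + 10)/6 = 24/6 = 4
te_B = (6 + 4·12 + 24)/6 = 78/6 = 13
te_C = (12 + 4·14 + 28)/6 = 96/6 = 16
te_D = (3 + 4·5 + 7)/6 = 30/6 = 5
te_E = (7 + 4·11 + 21)/6 = 72/6 = 12
te_F = (4 + 4·9 + 20)/6 = 60/6 = 10
te_G = (11 + 4·13 + 21)/6 = 84/6 = 14

Forward pass:
ES_A = 0; EF_A = 4
ES_B = 0; EF_B = 13
ES_C = 13; EF_C = 13+16 = 29
ES_D = 13; EF_D = 13+5 = 18
ES_E = max(EF_A=4, EF_B=13) = 13; EF_E = 13+12 = 25
ES_F = max(EF_C=29, EF_D=18) = 29; EF_F = 29+10 = 39
ES_G = max(EF_E=25, EF_F=39) = 39; EF_G = 39+14 = 53
Expected project duration μ = 53 hours. Critical path: B → C → F → G.

Backward pass:
LF_G = 53; LS_G = 53−14 = 39
LF_F = LS_G = 39; LS_F = 39−10 = 29
LF_E = LS_G = 39; LS_E = 39−12 = 27
LF_D = LS_F = 29; LS_D = 29−5 = 24
LF_C = LS_F = 29; LS_C = 29−16 = 13
LF_B = min(LS_C=13, LS_D=24, LS_E=27) = 13; LS_B = 13−13 = 0
LF_A = LS_E = 27; LS_A = 27−4 = 23
Slack_E = LS_E − ES_E = 27 − 13 = 14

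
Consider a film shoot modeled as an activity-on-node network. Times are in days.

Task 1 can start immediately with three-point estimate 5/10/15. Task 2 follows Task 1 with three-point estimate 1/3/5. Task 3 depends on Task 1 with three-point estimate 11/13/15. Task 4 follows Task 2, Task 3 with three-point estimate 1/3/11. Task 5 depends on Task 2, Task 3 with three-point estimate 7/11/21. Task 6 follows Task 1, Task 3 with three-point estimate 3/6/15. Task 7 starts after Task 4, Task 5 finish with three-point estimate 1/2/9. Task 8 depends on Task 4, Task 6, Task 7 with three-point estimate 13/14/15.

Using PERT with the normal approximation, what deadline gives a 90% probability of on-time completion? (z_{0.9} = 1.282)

te_Task 1 = (5 + 4·10 + 15)/6 = 60/6 = 10; σ²_Task 1 = ((15−5)/6)² = 2.778
te_Task 2 = (1 + 4·3 + 5)/6 = 18/6 = 3; σ²_Task 2 = ((5−1)/6)² = 0.444
te_Task 3 = (11 + 4·13 + 15)/6 = 78/6 = 13; σ²_Task 3 = ((15−11)/6)² = 0.444
te_Task 4 = (1 + 4·3 + 11)/6 = 24/6 = 4; σ²_Task 4 = ((11−1)/6)² = 2.778
te_Task 5 = (7 + 4·11 + 21)/6 = 72/6 = 12; σ²_Task 5 = ((21−7)/6)² = 5.444
te_Task 6 = (3 + 4·6 + 15)/6 = 42/6 = 7; σ²_Task 6 = ((15−3)/6)² = 4.000
te_Task 7 = (1 + 4·2 + 9)/6 = 18/6 = 3; σ²_Task 7 = ((9−1)/6)² = 1.778
te_Task 8 = (13 + 4·14 + 15)/6 = 84/6 = 14; σ²_Task 8 = ((15−13)/6)² = 0.111

Forward pass:
ES_Task 1 = 0; EF_Task 1 = 10
ES_Task 2 = 10; EF_Task 2 = 10+3 = 13
ES_Task 3 = 10; EF_Task 3 = 10+13 = 23
ES_Task 4 = max(EF_Task 2=13, EF_Task 3=23) = 23; EF_Task 4 = 23+4 = 27
ES_Task 5 = max(EF_Task 2=13, EF_Task 3=23) = 23; EF_Task 5 = 23+12 = 35
ES_Task 6 = max(EF_Task 1=10, EF_Task 3=23) = 23; EF_Task 6 = 23+7 = 30
ES_Task 7 = max(EF_Task 4=27, EF_Task 5=35) = 35; EF_Task 7 = 35+3 = 38
ES_Task 8 = max(EF_Task 4=27, EF_Task 6=30, EF_Task 7=38) = 38; EF_Task 8 = 38+14 = 52
Expected project duration μ = 52 days. Critical path: Task 1 → Task 3 → Task 5 → Task 7 → Task 8.

Variance along critical path = 2.778 + 0.444 + 5.444 + 1.778 + 0.111 = 10.556; σ = 3.249 days.
D = μ + z·σ = 52 + 1.282·3.249 = 56.2 days

56.2 days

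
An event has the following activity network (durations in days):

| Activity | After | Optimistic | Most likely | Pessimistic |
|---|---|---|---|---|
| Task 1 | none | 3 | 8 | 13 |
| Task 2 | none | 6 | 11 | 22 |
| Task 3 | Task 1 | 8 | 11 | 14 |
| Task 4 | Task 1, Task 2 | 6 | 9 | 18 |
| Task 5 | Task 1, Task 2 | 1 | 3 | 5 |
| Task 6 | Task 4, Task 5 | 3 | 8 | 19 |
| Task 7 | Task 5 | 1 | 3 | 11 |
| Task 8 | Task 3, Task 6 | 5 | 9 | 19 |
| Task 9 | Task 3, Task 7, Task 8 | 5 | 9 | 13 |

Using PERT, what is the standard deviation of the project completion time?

te_Task 1 = (3 + 4·8 + 13)/6 = 48/6 = 8; σ²_Task 1 = ((13−3)/6)² = 2.778
te_Task 2 = (6 + 4·11 + 22)/6 = 72/6 = 12; σ²_Task 2 = ((22−6)/6)² = 7.111
te_Task 3 = (8 + 4·11 + 14)/6 = 66/6 = 11; σ²_Task 3 = ((14−8)/6)² = 1.000
te_Task 4 = (6 + 4·9 + 18)/6 = 60/6 = 10; σ²_Task 4 = ((18−6)/6)² = 4.000
te_Task 5 = (1 + 4·3 + 5)/6 = 18/6 = 3; σ²_Task 5 = ((5−1)/6)² = 0.444
te_Task 6 = (3 + 4·8 + 19)/6 = 54/6 = 9; σ²_Task 6 = ((19−3)/6)² = 7.111
te_Task 7 = (1 + 4·3 + 11)/6 = 24/6 = 4; σ²_Task 7 = ((11−1)/6)² = 2.778
te_Task 8 = (5 + 4·9 + 19)/6 = 60/6 = 10; σ²_Task 8 = ((19−5)/6)² = 5.444
te_Task 9 = (5 + 4·9 + 13)/6 = 54/6 = 9; σ²_Task 9 = ((13−5)/6)² = 1.778

Forward pass:
ES_Task 1 = 0; EF_Task 1 = 8
ES_Task 2 = 0; EF_Task 2 = 12
ES_Task 3 = 8; EF_Task 3 = 8+11 = 19
ES_Task 4 = max(EF_Task 1=8, EF_Task 2=12) = 12; EF_Task 4 = 12+10 = 22
ES_Task 5 = max(EF_Task 1=8, EF_Task 2=12) = 12; EF_Task 5 = 12+3 = 15
ES_Task 6 = max(EF_Task 4=22, EF_Task 5=15) = 22; EF_Task 6 = 22+9 = 31
ES_Task 7 = 15; EF_Task 7 = 15+4 = 19
ES_Task 8 = max(EF_Task 3=19, EF_Task 6=31) = 31; EF_Task 8 = 31+10 = 41
ES_Task 9 = max(EF_Task 3=19, EF_Task 7=19, EF_Task 8=41) = 41; EF_Task 9 = 41+9 = 50
Expected project duration μ = 50 days. Critical path: Task 2 → Task 4 → Task 6 → Task 8 → Task 9.

Variance along critical path = 7.111 + 4.000 + 7.111 + 5.444 + 1.778 = 25.444
σ = √25.444 = 5.044 days

5.04 days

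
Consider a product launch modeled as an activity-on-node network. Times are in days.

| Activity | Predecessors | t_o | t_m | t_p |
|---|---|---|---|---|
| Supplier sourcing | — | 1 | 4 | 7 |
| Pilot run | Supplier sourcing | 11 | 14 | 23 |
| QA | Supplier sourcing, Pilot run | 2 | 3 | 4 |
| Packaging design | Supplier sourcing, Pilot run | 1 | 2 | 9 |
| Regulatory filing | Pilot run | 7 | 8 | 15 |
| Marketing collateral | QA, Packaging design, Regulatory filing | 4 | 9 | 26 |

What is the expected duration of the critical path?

te_Supplier sourcing = (1 + 4·4 + 7)/6 = 24/6 = 4
te_Pilot run = (11 + 4·14 + 23)/6 = 90/6 = 15
te_QA = (2 + 4·3 + 4)/6 = 18/6 = 3
te_Packaging design = (1 + 4·2 + 9)/6 = 18/6 = 3
te_Regulatory filing = (7 + 4·8 + 15)/6 = 54/6 = 9
te_Marketing collateral = (4 + 4·9 + 26)/6 = 66/6 = 11

Forward pass:
ES_Supplier sourcing = 0; EF_Supplier sourcing = 4
ES_Pilot run = 4; EF_Pilot run = 4+15 = 19
ES_QA = max(EF_Supplier sourcing=4, EF_Pilot run=19) = 19; EF_QA = 19+3 = 22
ES_Packaging design = max(EF_Supplier sourcing=4, EF_Pilot run=19) = 19; EF_Packaging design = 19+3 = 22
ES_Regulatory filing = 19; EF_Regulatory filing = 19+9 = 28
ES_Marketing collateral = max(EF_QA=22, EF_Packaging design=22, EF_Regulatory filing=28) = 28; EF_Marketing collateral = 28+11 = 39
Expected project duration μ = 39 days. Critical path: Supplier sourcing → Pilot run → Regulatory filing → Marketing collateral.

39 days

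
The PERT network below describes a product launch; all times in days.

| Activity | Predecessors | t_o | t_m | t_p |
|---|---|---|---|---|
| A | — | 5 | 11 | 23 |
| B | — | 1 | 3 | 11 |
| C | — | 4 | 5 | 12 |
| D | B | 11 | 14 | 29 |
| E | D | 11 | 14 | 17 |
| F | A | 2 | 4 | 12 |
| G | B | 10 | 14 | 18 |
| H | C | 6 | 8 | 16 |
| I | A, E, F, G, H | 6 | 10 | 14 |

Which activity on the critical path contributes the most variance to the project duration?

D

te_A = (5 + 4·11 + 23)/6 = 72/6 = 12; σ²_A = ((23−5)/6)² = 9.000
te_B = (1 + 4·3 + 11)/6 = 24/6 = 4; σ²_B = ((11−1)/6)² = 2.778
te_C = (4 + 4·5 + 12)/6 = 36/6 = 6; σ²_C = ((12−4)/6)² = 1.778
te_D = (11 + 4·14 + 29)/6 = 96/6 = 16; σ²_D = ((29−11)/6)² = 9.000
te_E = (11 + 4·14 + 17)/6 = 84/6 = 14; σ²_E = ((17−11)/6)² = 1.000
te_F = (2 + 4·4 + 12)/6 = 30/6 = 5; σ²_F = ((12−2)/6)² = 2.778
te_G = (10 + 4·14 + 18)/6 = 84/6 = 14; σ²_G = ((18−10)/6)² = 1.778
te_H = (6 + 4·8 + 16)/6 = 54/6 = 9; σ²_H = ((16−6)/6)² = 2.778
te_I = (6 + 4·10 + 14)/6 = 60/6 = 10; σ²_I = ((14−6)/6)² = 1.778

Forward pass:
ES_A = 0; EF_A = 12
ES_B = 0; EF_B = 4
ES_C = 0; EF_C = 6
ES_D = 4; EF_D = 4+16 = 20
ES_E = 20; EF_E = 20+14 = 34
ES_F = 12; EF_F = 12+5 = 17
ES_G = 4; EF_G = 4+14 = 18
ES_H = 6; EF_H = 6+9 = 15
ES_I = max(EF_A=12, EF_E=34, EF_F=17, EF_G=18, EF_H=15) = 34; EF_I = 34+10 = 44
Expected project duration μ = 44 days. Critical path: B → D → E → I.

Variances on critical path: σ²_B=2.778, σ²_D=9.000, σ²_E=1.000, σ²_I=1.778.
Largest is σ²_D = 9.000.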